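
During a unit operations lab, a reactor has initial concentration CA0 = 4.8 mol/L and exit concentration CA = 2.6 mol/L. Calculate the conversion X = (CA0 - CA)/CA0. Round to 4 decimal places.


X = (CA0 - CA) / CA0
X = (4.8 - 2.6) / 4.8
X = 2.2 / 4.8
X = 0.4583


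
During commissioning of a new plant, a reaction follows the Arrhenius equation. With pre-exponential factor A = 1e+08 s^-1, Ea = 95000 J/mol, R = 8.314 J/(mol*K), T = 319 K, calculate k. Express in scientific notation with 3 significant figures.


k = A * exp(-Ea/(R*T))
k = 1e+08 * exp(-95000 / (8.314 * 319))
k = 1e+08 * exp(-35.819779)
k = 2.78e-08


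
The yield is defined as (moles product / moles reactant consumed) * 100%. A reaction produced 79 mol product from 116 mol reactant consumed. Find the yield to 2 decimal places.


Yield = (moles product / moles consumed) * 100%
Yield = (79 / 116) * 100
Yield = 0.681 * 100
Yield = 68.10%


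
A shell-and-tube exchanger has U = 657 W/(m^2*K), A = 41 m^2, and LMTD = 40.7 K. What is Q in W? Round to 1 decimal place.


Q = U * A * LMTD
Q = 657 * 41 * 40.7
Q = 1096335.9 W


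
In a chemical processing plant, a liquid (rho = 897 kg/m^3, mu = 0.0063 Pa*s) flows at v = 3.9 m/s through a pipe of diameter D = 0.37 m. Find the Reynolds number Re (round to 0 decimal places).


Re = rho * v * D / mu
Re = 897 * 3.9 * 0.37 / 0.0063
Re = 1294.371 / 0.0063
Re = 205456


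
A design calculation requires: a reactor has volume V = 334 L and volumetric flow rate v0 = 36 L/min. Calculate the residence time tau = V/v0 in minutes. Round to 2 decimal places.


tau = V / v0
tau = 334 / 36
tau = 9.28 min


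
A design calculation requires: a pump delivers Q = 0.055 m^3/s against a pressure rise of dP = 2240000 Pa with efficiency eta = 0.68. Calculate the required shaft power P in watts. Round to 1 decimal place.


P = Q * dP / eta
P = 0.055 * 2240000 / 0.68
P = 123200.0 / 0.68
P = 181176.5 W


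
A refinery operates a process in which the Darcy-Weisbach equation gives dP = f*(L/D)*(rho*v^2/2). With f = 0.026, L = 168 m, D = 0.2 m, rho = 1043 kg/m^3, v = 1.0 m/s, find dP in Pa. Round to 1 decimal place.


dP = f * (L/D) * (rho*v^2/2)
dP = 0.026 * (168/0.2) * (1043*1.0^2/2)
L/D = 840.0
rho*v^2/2 = 1043*1.0/2 = 521.5
dP = 0.026 * 840.0 * 521.5
dP = 11389.6 Pa


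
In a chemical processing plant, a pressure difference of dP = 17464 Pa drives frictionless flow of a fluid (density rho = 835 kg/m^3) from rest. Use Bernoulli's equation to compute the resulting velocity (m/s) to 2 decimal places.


v = sqrt(2*dP/rho)
v = sqrt(2*17464/835)
v = sqrt(41.82994)
v = 6.47 m/s


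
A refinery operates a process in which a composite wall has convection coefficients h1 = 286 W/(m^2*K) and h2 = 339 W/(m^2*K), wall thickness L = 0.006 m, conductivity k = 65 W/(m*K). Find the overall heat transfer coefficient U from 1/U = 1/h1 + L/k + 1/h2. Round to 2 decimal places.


1/U = 1/h1 + L/k + 1/h2
1/U = 1/286 + 0.006/65 + 1/339
1/U = 0.0034965035 + 9.23077e-05 + 0.0029498525
1/U = 0.0065386637
U = 152.94 W/(m^2*K)


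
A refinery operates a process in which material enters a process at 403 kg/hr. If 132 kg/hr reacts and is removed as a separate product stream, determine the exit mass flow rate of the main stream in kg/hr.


Steady-state mass balance on the main outlet: F_out = F_in - F_removed
F_out = 403 - 132
F_out = 271 kg/hr


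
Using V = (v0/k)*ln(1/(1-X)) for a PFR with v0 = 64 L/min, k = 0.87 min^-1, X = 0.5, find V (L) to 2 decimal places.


V = (v0/k) * ln(1/(1-X))
V = (64/0.87) * ln(1/(1-0.5))
V = 73.563218 * ln(2.0)
V = 73.563218 * 0.693147
V = 50.99 L


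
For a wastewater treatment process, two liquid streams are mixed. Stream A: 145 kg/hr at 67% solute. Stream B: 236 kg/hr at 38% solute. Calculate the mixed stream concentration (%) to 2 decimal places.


Mass balance on solute: F1*x1 + F2*x2 = F3*x3
F3 = F1 + F2 = 145 + 236 = 381 kg/hr
x3 = (F1*x1 + F2*x2)/F3
x3 = (145*0.67 + 236*0.38) / 381
x3 = 49.04%


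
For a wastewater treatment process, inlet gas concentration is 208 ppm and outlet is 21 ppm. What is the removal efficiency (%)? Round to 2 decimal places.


Efficiency = (G_in - G_out) / G_in * 100%
Efficiency = (208 - 21) / 208 * 100
Efficiency = 187 / 208 * 100
Efficiency = 89.90%


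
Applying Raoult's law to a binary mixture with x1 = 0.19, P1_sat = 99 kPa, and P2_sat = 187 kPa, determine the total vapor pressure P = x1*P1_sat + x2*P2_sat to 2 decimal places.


P = x1*P1_sat + x2*P2_sat
x2 = 1 - x1 = 1 - 0.19 = 0.81
P = 0.19*99 + 0.81*187
P = 18.81 + 151.47
P = 170.28 kPa


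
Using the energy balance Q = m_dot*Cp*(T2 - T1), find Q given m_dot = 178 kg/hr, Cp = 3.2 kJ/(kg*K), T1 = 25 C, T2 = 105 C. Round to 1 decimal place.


Q = m_dot * Cp * (T2 - T1)
Q = 178 * 3.2 * (105 - 25)
Q = 178 * 3.2 * 80
Q = 45568.0 kJ/hr


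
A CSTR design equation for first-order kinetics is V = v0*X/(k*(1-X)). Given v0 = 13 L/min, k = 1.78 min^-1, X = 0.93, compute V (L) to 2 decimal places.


V = v0 * X / (k * (1 - X))
V = 13 * 0.93 / (1.78 * (1 - 0.93))
V = 12.09 / (1.78 * 0.07)
V = 12.09 / 0.1246
V = 97.03 L


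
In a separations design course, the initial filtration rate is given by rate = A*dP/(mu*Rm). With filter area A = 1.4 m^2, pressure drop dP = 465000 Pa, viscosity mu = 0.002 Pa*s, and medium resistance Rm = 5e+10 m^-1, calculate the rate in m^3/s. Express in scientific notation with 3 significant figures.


rate = A * dP / (mu * Rm)
rate = 1.4 * 465000 / (0.002 * 5e+10)
rate = 651000.0 / 1.000e+08
rate = 6.51e-03 m^3/s


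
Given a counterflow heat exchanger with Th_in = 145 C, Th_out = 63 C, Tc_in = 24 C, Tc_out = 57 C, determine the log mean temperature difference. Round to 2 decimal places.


dT1 = Th_in - Tc_out = 145 - 57 = 88
dT2 = Th_out - Tc_in = 63 - 24 = 39
LMTD = (dT1 - dT2) / ln(dT1/dT2)
LMTD = (88 - 39) / ln(88/39)
LMTD = 60.21 K


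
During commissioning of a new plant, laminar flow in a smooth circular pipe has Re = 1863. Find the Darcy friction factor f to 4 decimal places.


f = 64 / Re
f = 64 / 1863
f = 0.0344


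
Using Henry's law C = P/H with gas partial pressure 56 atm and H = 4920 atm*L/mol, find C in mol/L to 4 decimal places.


C = P / H
C = 56 / 4920
C = 0.0114 mol/L


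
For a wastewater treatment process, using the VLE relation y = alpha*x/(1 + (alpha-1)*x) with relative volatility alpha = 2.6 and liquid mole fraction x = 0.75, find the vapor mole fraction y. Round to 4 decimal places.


y = alpha*x / (1 + (alpha-1)*x)
y = 2.6*0.75 / (1 + (2.6-1)*0.75)
y = 1.95 / (1 + 1.2)
y = 1.95 / 2.2
y = 0.8864


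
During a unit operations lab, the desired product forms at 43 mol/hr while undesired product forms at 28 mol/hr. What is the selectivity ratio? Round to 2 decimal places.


S = desired product rate / undesired product rate
S = 43 / 28
S = 1.54


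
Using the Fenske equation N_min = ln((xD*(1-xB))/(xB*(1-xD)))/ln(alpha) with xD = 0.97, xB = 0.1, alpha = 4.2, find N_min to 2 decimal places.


N_min = ln((xD*(1-xB))/(xB*(1-xD))) / ln(alpha)
Numerator inside ln: 0.873 / 0.003 = 291.0
ln(291.0) = 5.673323
ln(alpha) = ln(4.2) = 1.435085
N_min = 5.673323 / 1.435085 = 3.95


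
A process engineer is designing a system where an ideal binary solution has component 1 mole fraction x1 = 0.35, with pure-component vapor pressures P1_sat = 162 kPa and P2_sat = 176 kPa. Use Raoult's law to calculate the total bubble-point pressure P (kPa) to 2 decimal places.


P = x1*P1_sat + x2*P2_sat
x2 = 1 - x1 = 1 - 0.35 = 0.65
P = 0.35*162 + 0.65*176
P = 56.7 + 114.4
P = 171.10 kPa


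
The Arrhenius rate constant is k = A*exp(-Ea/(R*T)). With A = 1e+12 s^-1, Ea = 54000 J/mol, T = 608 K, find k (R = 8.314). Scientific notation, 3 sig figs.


k = A * exp(-Ea/(R*T))
k = 1e+12 * exp(-54000 / (8.314 * 608))
k = 1e+12 * exp(-10.682679)
k = 2.29e+07


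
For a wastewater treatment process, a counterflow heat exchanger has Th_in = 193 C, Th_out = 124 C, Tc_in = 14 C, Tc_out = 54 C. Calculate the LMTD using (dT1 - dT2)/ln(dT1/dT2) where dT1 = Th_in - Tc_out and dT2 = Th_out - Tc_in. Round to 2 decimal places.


dT1 = Th_in - Tc_out = 193 - 54 = 139
dT2 = Th_out - Tc_in = 124 - 14 = 110
LMTD = (dT1 - dT2) / ln(dT1/dT2)
LMTD = (139 - 110) / ln(139/110)
LMTD = 123.94 K


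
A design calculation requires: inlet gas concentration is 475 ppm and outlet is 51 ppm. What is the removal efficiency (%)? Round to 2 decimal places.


Efficiency = (G_in - G_out) / G_in * 100%
Efficiency = (475 - 51) / 475 * 100
Efficiency = 424 / 475 * 100
Efficiency = 89.26%


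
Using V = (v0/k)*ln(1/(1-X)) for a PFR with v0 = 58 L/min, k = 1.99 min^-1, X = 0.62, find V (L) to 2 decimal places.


V = (v0/k) * ln(1/(1-X))
V = (58/1.99) * ln(1/(1-0.62))
V = 29.145729 * ln(2.631579)
V = 29.145729 * 0.967584
V = 28.20 L


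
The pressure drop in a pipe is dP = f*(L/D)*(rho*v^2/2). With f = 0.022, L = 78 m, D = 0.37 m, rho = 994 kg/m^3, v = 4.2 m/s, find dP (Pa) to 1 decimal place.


dP = f * (L/D) * (rho*v^2/2)
dP = 0.022 * (78/0.37) * (994*4.2^2/2)
L/D = 210.81081081
rho*v^2/2 = 994*17.64/2 = 8767.08
dP = 0.022 * 210.81081081 * 8767.08
dP = 40660.3 Pa


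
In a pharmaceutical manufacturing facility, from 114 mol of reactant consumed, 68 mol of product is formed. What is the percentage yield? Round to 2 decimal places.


Yield = (moles product / moles consumed) * 100%
Yield = (68 / 114) * 100
Yield = 0.5965 * 100
Yield = 59.65%


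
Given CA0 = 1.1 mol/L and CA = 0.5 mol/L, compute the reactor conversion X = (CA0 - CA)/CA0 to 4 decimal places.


X = (CA0 - CA) / CA0
X = (1.1 - 0.5) / 1.1
X = 0.6 / 1.1
X = 0.5455


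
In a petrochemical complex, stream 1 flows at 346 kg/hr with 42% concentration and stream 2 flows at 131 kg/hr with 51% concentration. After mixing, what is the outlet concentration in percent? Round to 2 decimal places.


Mass balance on solute: F1*x1 + F2*x2 = F3*x3
F3 = F1 + F2 = 346 + 131 = 477 kg/hr
x3 = (F1*x1 + F2*x2)/F3
x3 = (346*0.42 + 131*0.51) / 477
x3 = 44.47%


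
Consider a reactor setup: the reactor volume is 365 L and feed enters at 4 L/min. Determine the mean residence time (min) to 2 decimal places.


tau = V / v0
tau = 365 / 4
tau = 91.25 min


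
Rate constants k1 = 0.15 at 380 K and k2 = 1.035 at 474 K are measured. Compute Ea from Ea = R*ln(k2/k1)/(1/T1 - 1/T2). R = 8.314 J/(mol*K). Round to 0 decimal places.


Ea = R * ln(k2/k1) / (1/T1 - 1/T2)
ln(k2/k1) = ln(1.035/0.15) = 1.9315214
1/T1 - 1/T2 = 1/380 - 1/474 = 0.000521874306
Ea = 8.314 * 1.9315214 / 0.000521874306
Ea = 30771 J/mol


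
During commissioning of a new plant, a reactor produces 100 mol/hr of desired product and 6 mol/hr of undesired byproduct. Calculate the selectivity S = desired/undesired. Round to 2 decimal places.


S = desired product rate / undesired product rate
S = 100 / 6
S = 16.67


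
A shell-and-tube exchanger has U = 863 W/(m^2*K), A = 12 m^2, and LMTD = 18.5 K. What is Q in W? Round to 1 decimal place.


Q = U * A * LMTD
Q = 863 * 12 * 18.5
Q = 191586.0 W


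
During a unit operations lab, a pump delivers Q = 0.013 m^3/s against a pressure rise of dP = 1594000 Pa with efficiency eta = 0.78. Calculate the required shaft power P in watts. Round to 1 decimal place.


P = Q * dP / eta
P = 0.013 * 1594000 / 0.78
P = 20722.0 / 0.78
P = 26566.7 W


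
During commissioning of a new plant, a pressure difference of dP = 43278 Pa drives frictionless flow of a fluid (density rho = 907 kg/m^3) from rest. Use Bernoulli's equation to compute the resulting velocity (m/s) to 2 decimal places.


v = sqrt(2*dP/rho)
v = sqrt(2*43278/907)
v = sqrt(95.431092)
v = 9.77 m/s


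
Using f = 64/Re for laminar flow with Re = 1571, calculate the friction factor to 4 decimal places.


f = 64 / Re
f = 64 / 1571
f = 0.0407


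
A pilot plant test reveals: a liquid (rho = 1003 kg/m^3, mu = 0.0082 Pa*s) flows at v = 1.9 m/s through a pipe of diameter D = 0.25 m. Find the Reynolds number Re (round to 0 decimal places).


Re = rho * v * D / mu
Re = 1003 * 1.9 * 0.25 / 0.0082
Re = 476.425 / 0.0082
Re = 58101


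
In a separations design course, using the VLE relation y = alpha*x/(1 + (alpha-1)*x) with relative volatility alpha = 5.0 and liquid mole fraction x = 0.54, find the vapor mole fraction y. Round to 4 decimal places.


y = alpha*x / (1 + (alpha-1)*x)
y = 5.0*0.54 / (1 + (5.0-1)*0.54)
y = 2.7 / (1 + 2.16)
y = 2.7 / 3.16
y = 0.8544


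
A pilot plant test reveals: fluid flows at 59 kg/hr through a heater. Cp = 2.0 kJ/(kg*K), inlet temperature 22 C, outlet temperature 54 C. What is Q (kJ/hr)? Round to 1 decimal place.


Q = m_dot * Cp * (T2 - T1)
Q = 59 * 2.0 * (54 - 22)
Q = 59 * 2.0 * 32
Q = 3776.0 kJ/hr


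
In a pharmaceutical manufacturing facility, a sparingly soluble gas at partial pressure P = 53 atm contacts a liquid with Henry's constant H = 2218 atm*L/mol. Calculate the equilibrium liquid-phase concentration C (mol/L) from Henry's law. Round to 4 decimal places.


C = P / H
C = 53 / 2218
C = 0.0239 mol/L


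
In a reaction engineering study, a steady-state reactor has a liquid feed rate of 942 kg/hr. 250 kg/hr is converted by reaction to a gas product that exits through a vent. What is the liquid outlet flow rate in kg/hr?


Steady-state mass balance on the main outlet: F_out = F_in - F_removed
F_out = 942 - 250
F_out = 692 kg/hr


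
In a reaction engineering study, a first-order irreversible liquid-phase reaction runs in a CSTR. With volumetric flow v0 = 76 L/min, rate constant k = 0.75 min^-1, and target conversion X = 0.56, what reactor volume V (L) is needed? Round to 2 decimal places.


V = v0 * X / (k * (1 - X))
V = 76 * 0.56 / (0.75 * (1 - 0.56))
V = 42.56 / (0.75 * 0.44)
V = 42.56 / 0.33
V = 128.97 L


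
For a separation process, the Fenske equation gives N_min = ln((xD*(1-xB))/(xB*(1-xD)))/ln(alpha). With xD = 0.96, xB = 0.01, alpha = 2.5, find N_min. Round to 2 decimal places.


N_min = ln((xD*(1-xB))/(xB*(1-xD))) / ln(alpha)
Numerator inside ln: 0.9504 / 0.0004 = 2376.0
ln(2376.0) = 7.773174
ln(alpha) = ln(2.5) = 0.916291
N_min = 7.773174 / 0.916291 = 8.48


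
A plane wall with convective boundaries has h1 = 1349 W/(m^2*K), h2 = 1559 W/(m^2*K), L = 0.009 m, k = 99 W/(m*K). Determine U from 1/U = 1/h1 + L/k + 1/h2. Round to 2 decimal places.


1/U = 1/h1 + L/k + 1/h2
1/U = 1/1349 + 0.009/99 + 1/1559
1/U = 0.0007412898 + 9.09091e-05 + 0.0006414368
1/U = 0.0014736357
U = 678.59 W/(m^2*K)


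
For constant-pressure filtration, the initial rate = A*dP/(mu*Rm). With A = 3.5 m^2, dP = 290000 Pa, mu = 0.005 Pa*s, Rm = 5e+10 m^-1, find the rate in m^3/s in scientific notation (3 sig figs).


rate = A * dP / (mu * Rm)
rate = 3.5 * 290000 / (0.005 * 5e+10)
rate = 1015000.0 / 2.500e+08
rate = 4.06e-03 m^3/s


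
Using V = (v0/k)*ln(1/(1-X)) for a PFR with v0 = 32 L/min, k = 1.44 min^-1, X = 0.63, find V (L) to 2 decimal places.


V = (v0/k) * ln(1/(1-X))
V = (32/1.44) * ln(1/(1-0.63))
V = 22.222222 * ln(2.702703)
V = 22.222222 * 0.994252
V = 22.09 L


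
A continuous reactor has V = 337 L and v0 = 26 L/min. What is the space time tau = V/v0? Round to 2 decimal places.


tau = V / v0
tau = 337 / 26
tau = 12.96 min


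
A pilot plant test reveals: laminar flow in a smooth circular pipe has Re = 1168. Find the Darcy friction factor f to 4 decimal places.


f = 64 / Re
f = 64 / 1168
f = 0.0548


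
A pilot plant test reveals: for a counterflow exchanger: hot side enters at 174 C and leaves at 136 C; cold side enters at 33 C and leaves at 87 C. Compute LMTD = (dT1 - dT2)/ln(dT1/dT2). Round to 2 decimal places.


dT1 = Th_in - Tc_out = 174 - 87 = 87
dT2 = Th_out - Tc_in = 136 - 33 = 103
LMTD = (dT1 - dT2) / ln(dT1/dT2)
LMTD = (87 - 103) / ln(87/103)
LMTD = 94.78 K


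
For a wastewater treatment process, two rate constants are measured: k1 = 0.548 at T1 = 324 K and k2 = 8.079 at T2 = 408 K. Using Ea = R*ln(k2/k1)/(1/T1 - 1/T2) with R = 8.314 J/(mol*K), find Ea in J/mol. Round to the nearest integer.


Ea = R * ln(k2/k1) / (1/T1 - 1/T2)
ln(k2/k1) = ln(8.079/0.548) = 2.6907481
1/T1 - 1/T2 = 1/324 - 1/408 = 0.000635439361
Ea = 8.314 * 2.6907481 / 0.000635439361
Ea = 35205 J/mol


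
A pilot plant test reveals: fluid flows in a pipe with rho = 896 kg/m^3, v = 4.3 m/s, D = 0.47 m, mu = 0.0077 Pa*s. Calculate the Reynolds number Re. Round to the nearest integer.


Re = rho * v * D / mu
Re = 896 * 4.3 * 0.47 / 0.0077
Re = 1810.816 / 0.0077
Re = 235171


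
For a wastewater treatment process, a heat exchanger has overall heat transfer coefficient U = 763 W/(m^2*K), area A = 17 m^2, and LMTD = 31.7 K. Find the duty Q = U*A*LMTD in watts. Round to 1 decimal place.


Q = U * A * LMTD
Q = 763 * 17 * 31.7
Q = 411180.7 W


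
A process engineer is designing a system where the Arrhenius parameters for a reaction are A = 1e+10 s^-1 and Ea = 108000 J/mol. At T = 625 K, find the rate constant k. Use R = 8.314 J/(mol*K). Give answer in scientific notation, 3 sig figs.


k = A * exp(-Ea/(R*T))
k = 1e+10 * exp(-108000 / (8.314 * 625))
k = 1e+10 * exp(-20.784219)
k = 9.41e+00


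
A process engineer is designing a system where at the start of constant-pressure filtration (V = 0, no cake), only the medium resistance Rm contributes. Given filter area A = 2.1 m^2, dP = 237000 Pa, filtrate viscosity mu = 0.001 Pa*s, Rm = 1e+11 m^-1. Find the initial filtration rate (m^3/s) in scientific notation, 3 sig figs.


rate = A * dP / (mu * Rm)
rate = 2.1 * 237000 / (0.001 * 1e+11)
rate = 497700.0 / 1.000e+08
rate = 4.98e-03 m^3/s


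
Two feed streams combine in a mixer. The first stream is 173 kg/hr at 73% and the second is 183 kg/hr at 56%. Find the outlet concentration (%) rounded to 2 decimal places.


Mass balance on solute: F1*x1 + F2*x2 = F3*x3
F3 = F1 + F2 = 173 + 183 = 356 kg/hr
x3 = (F1*x1 + F2*x2)/F3
x3 = (173*0.73 + 183*0.56) / 356
x3 = 64.26%


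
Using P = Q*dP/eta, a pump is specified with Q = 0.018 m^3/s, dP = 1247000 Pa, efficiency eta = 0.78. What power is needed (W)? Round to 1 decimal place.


P = Q * dP / eta
P = 0.018 * 1247000 / 0.78
P = 22446.0 / 0.78
P = 28776.9 W


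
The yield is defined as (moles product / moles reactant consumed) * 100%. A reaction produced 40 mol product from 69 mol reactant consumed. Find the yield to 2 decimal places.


Yield = (moles product / moles consumed) * 100%
Yield = (40 / 69) * 100
Yield = 0.5797 * 100
Yield = 57.97%


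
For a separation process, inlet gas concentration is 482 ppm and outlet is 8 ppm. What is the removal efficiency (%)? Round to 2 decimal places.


Efficiency = (G_in - G_out) / G_in * 100%
Efficiency = (482 - 8) / 482 * 100
Efficiency = 474 / 482 * 100
Efficiency = 98.34%


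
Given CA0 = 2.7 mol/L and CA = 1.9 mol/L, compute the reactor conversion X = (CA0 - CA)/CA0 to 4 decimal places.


X = (CA0 - CA) / CA0
X = (2.7 - 1.9) / 2.7
X = 0.8 / 2.7
X = 0.2963


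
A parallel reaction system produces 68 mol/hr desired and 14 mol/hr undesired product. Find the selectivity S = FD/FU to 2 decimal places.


S = desired product rate / undesired product rate
S = 68 / 14
S = 4.86


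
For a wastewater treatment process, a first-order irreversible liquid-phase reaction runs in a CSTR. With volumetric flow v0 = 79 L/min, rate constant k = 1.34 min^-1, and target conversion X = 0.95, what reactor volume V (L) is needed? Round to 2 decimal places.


V = v0 * X / (k * (1 - X))
V = 79 * 0.95 / (1.34 * (1 - 0.95))
V = 75.05 / (1.34 * 0.05)
V = 75.05 / 0.067
V = 1120.15 L


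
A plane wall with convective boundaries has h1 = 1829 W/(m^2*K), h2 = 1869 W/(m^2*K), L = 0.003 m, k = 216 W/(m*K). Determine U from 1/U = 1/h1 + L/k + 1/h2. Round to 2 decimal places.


1/U = 1/h1 + L/k + 1/h2
1/U = 1/1829 + 0.003/216 + 1/1869
1/U = 0.0005467469 + 1.38889e-05 + 0.0005350455
1/U = 0.0010956813
U = 912.67 W/(m^2*K)


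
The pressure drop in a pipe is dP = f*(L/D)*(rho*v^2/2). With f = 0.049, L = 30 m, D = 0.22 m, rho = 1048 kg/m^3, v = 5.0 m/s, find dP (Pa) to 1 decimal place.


dP = f * (L/D) * (rho*v^2/2)
dP = 0.049 * (30/0.22) * (1048*5.0^2/2)
L/D = 136.36363636
rho*v^2/2 = 1048*25.0/2 = 13100.0
dP = 0.049 * 136.36363636 * 13100.0
dP = 87531.8 Pa


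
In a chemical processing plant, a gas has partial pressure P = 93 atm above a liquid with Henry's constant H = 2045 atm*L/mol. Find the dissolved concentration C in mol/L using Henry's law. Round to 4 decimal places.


C = P / H
C = 93 / 2045
C = 0.0455 mol/L


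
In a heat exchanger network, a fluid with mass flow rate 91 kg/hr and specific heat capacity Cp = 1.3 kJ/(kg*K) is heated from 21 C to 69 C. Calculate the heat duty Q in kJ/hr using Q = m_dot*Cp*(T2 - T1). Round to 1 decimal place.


Q = m_dot * Cp * (T2 - T1)
Q = 91 * 1.3 * (69 - 21)
Q = 91 * 1.3 * 48
Q = 5678.4 kJ/hr


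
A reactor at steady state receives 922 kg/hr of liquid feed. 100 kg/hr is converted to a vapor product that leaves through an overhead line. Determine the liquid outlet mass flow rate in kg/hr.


Steady-state mass balance on the main outlet: F_out = F_in - F_removed
F_out = 922 - 100
F_out = 822 kg/hr


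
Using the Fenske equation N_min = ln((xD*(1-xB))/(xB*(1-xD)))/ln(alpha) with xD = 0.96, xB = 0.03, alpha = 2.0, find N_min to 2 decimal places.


N_min = ln((xD*(1-xB))/(xB*(1-xD))) / ln(alpha)
Numerator inside ln: 0.9312 / 0.0012 = 776.0
ln(776.0) = 6.654153
ln(alpha) = ln(2.0) = 0.693147
N_min = 6.654153 / 0.693147 = 9.60


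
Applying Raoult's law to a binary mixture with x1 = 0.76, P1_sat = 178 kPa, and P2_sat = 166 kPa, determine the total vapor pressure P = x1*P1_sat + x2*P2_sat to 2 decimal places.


P = x1*P1_sat + x2*P2_sat
x2 = 1 - x1 = 1 - 0.76 = 0.24
P = 0.76*178 + 0.24*166
P = 135.28 + 39.84
P = 175.12 kPa


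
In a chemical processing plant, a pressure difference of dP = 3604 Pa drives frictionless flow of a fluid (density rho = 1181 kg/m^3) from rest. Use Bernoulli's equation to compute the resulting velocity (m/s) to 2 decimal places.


v = sqrt(2*dP/rho)
v = sqrt(2*3604/1181)
v = sqrt(6.103302)
v = 2.47 m/s


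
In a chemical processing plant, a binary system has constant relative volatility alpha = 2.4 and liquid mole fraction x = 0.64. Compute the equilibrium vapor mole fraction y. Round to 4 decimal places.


y = alpha*x / (1 + (alpha-1)*x)
y = 2.4*0.64 / (1 + (2.4-1)*0.64)
y = 1.536 / (1 + 0.896)
y = 1.536 / 1.896
y = 0.8101


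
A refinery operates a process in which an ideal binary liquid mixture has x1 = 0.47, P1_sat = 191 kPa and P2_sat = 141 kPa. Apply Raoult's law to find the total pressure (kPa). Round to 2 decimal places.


P = x1*P1_sat + x2*P2_sat
x2 = 1 - x1 = 1 - 0.47 = 0.53
P = 0.47*191 + 0.53*141
P = 89.77 + 74.73
P = 164.50 kPa


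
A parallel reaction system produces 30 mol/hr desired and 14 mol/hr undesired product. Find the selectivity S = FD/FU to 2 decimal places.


S = desired product rate / undesired product rate
S = 30 / 14
S = 2.14


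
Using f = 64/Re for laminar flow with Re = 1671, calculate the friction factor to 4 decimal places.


f = 64 / Re
f = 64 / 1671
f = 0.0383


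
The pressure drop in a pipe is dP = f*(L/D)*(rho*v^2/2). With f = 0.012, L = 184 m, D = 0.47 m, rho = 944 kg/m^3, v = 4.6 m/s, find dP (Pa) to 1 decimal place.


dP = f * (L/D) * (rho*v^2/2)
dP = 0.012 * (184/0.47) * (944*4.6^2/2)
L/D = 391.4893617
rho*v^2/2 = 944*21.16/2 = 9987.52
dP = 0.012 * 391.4893617 * 9987.52
dP = 46920.1 Pa


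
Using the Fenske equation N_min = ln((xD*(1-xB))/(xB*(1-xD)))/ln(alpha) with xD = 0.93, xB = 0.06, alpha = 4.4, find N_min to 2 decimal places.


N_min = ln((xD*(1-xB))/(xB*(1-xD))) / ln(alpha)
Numerator inside ln: 0.8742 / 0.0042 = 208.142857
ln(208.142857) = 5.338225
ln(alpha) = ln(4.4) = 1.481605
N_min = 5.338225 / 1.481605 = 3.60


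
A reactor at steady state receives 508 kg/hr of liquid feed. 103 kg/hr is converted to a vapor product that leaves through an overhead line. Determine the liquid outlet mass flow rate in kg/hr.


Steady-state mass balance on the main outlet: F_out = F_in - F_removed
F_out = 508 - 103
F_out = 405 kg/hr


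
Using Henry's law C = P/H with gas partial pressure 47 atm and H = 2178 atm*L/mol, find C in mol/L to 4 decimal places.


C = P / H
C = 47 / 2178
C = 0.0216 mol/L


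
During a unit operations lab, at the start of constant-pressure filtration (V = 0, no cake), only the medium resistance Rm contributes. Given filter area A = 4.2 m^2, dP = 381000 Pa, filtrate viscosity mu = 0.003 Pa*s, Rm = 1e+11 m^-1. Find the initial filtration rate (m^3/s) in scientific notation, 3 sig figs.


rate = A * dP / (mu * Rm)
rate = 4.2 * 381000 / (0.003 * 1e+11)
rate = 1600200.0 / 3.000e+08
rate = 5.33e-03 m^3/s


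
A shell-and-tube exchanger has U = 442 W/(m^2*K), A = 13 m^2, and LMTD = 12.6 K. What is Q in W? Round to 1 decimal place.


Q = U * A * LMTD
Q = 442 * 13 * 12.6
Q = 72399.6 W


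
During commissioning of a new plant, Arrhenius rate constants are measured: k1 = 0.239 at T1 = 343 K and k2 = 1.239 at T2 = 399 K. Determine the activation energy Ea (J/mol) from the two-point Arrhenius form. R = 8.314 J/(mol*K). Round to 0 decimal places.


Ea = R * ln(k2/k1) / (1/T1 - 1/T2)
ln(k2/k1) = ln(1.239/0.239) = 1.6455963
1/T1 - 1/T2 = 1/343 - 1/399 = 0.000409186231
Ea = 8.314 * 1.6455963 / 0.000409186231
Ea = 33436 J/mol


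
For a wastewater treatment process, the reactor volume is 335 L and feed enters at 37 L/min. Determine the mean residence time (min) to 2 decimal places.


tau = V / v0
tau = 335 / 37
tau = 9.05 min


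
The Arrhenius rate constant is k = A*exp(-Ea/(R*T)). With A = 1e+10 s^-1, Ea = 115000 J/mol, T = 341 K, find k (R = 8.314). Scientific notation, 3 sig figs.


k = A * exp(-Ea/(R*T))
k = 1e+10 * exp(-115000 / (8.314 * 341))
k = 1e+10 * exp(-40.563315)
k = 2.42e-08


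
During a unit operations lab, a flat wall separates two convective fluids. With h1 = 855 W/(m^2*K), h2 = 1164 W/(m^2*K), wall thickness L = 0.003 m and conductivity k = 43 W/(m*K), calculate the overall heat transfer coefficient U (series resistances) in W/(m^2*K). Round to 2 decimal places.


1/U = 1/h1 + L/k + 1/h2
1/U = 1/855 + 0.003/43 + 1/1164
1/U = 0.0011695906 + 6.97674e-05 + 0.0008591065
1/U = 0.0020984645
U = 476.54 W/(m^2*K)


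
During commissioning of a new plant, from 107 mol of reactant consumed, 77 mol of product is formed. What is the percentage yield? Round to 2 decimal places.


Yield = (moles product / moles consumed) * 100%
Yield = (77 / 107) * 100
Yield = 0.7196 * 100
Yield = 71.96%


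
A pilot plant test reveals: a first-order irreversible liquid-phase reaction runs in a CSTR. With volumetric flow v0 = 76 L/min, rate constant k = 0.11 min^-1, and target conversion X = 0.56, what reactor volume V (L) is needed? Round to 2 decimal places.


V = v0 * X / (k * (1 - X))
V = 76 * 0.56 / (0.11 * (1 - 0.56))
V = 42.56 / (0.11 * 0.44)
V = 42.56 / 0.0484
V = 879.34 L


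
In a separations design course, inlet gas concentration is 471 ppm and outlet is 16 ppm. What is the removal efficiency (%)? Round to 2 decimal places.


Efficiency = (G_in - G_out) / G_in * 100%
Efficiency = (471 - 16) / 471 * 100
Efficiency = 455 / 471 * 100
Efficiency = 96.60%


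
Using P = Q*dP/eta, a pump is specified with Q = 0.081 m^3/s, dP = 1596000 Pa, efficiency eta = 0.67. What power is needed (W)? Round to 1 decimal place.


P = Q * dP / eta
P = 0.081 * 1596000 / 0.67
P = 129276.0 / 0.67
P = 192949.3 W


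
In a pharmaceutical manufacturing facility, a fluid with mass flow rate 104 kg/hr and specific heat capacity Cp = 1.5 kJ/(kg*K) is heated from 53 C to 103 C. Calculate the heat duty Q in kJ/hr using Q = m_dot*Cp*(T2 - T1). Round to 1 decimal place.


Q = m_dot * Cp * (T2 - T1)
Q = 104 * 1.5 * (103 - 53)
Q = 104 * 1.5 * 50
Q = 7800.0 kJ/hr


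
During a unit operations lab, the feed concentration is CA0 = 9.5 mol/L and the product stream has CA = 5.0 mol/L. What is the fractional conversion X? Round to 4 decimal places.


X = (CA0 - CA) / CA0
X = (9.5 - 5.0) / 9.5
X = 4.5 / 9.5
X = 0.4737


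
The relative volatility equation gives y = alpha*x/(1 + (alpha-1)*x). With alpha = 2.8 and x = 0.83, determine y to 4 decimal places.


y = alpha*x / (1 + (alpha-1)*x)
y = 2.8*0.83 / (1 + (2.8-1)*0.83)
y = 2.324 / (1 + 1.494)
y = 2.324 / 2.494
y = 0.9318


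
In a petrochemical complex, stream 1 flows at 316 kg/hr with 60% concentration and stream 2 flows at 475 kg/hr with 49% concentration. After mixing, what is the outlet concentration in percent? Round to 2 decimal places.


Mass balance on solute: F1*x1 + F2*x2 = F3*x3
F3 = F1 + F2 = 316 + 475 = 791 kg/hr
x3 = (F1*x1 + F2*x2)/F3
x3 = (316*0.6 + 475*0.49) / 791
x3 = 53.39%


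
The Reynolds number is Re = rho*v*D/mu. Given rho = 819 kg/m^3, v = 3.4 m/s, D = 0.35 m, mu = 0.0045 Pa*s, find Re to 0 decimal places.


Re = rho * v * D / mu
Re = 819 * 3.4 * 0.35 / 0.0045
Re = 974.61 / 0.0045
Re = 216580


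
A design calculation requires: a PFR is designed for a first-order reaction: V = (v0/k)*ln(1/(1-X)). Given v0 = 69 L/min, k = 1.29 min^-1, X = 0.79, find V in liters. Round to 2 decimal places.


V = (v0/k) * ln(1/(1-X))
V = (69/1.29) * ln(1/(1-0.79))
V = 53.488372 * ln(4.761905)
V = 53.488372 * 1.560648
V = 83.48 L


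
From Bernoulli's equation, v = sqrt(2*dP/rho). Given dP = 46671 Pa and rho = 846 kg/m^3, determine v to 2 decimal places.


v = sqrt(2*dP/rho)
v = sqrt(2*46671/846)
v = sqrt(110.333333)
v = 10.50 m/s


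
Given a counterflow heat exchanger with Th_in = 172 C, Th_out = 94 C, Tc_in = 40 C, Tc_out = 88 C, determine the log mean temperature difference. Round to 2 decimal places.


dT1 = Th_in - Tc_out = 172 - 88 = 84
dT2 = Th_out - Tc_in = 94 - 40 = 54
LMTD = (dT1 - dT2) / ln(dT1/dT2)
LMTD = (84 - 54) / ln(84/54)
LMTD = 67.90 K


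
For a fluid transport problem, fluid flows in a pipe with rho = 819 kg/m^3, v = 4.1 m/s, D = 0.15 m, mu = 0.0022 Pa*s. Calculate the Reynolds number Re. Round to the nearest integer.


Re = rho * v * D / mu
Re = 819 * 4.1 * 0.15 / 0.0022
Re = 503.685 / 0.0022
Re = 228948


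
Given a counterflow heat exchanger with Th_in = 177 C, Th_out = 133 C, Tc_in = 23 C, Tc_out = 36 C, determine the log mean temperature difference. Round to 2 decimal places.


dT1 = Th_in - Tc_out = 177 - 36 = 141
dT2 = Th_out - Tc_in = 133 - 23 = 110
LMTD = (dT1 - dT2) / ln(dT1/dT2)
LMTD = (141 - 110) / ln(141/110)
LMTD = 124.86 K


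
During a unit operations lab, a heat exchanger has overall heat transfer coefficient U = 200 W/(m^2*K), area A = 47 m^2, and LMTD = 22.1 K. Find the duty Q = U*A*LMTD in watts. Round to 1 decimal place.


Q = U * A * LMTD
Q = 200 * 47 * 22.1
Q = 207740.0 W


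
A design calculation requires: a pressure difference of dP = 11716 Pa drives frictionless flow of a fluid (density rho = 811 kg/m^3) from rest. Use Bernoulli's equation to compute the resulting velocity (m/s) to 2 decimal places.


v = sqrt(2*dP/rho)
v = sqrt(2*11716/811)
v = sqrt(28.892725)
v = 5.38 m/s


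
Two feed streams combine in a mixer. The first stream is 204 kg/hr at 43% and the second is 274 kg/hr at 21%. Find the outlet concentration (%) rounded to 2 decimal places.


Mass balance on solute: F1*x1 + F2*x2 = F3*x3
F3 = F1 + F2 = 204 + 274 = 478 kg/hr
x3 = (F1*x1 + F2*x2)/F3
x3 = (204*0.43 + 274*0.21) / 478
x3 = 30.39%


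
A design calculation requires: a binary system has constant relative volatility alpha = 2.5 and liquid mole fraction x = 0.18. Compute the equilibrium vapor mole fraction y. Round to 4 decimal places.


y = alpha*x / (1 + (alpha-1)*x)
y = 2.5*0.18 / (1 + (2.5-1)*0.18)
y = 0.45 / (1 + 0.27)
y = 0.45 / 1.27
y = 0.3543


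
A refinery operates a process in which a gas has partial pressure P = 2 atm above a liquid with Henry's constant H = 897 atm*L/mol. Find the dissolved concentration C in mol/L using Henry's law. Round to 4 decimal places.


C = P / H
C = 2 / 897
C = 0.0022 mol/L


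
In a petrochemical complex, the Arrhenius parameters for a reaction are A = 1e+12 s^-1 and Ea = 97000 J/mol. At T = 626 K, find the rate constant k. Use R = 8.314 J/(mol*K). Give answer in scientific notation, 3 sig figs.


k = A * exp(-Ea/(R*T))
k = 1e+12 * exp(-97000 / (8.314 * 626))
k = 1e+12 * exp(-18.637488)
k = 8.05e+03


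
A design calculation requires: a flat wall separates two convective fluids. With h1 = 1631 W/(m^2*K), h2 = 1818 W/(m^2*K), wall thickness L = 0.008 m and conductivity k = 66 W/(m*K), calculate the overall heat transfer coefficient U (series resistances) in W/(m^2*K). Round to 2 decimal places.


1/U = 1/h1 + L/k + 1/h2
1/U = 1/1631 + 0.008/66 + 1/1818
1/U = 0.0006131208 + 0.0001212121 + 0.000550055
1/U = 0.0012843879
U = 778.58 W/(m^2*K)


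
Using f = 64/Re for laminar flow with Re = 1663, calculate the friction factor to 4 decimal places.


f = 64 / Re
f = 64 / 1663
f = 0.0385


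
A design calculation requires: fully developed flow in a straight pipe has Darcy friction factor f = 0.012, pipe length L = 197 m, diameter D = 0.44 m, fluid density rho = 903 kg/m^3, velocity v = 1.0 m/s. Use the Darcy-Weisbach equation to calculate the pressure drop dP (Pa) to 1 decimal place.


dP = f * (L/D) * (rho*v^2/2)
dP = 0.012 * (197/0.44) * (903*1.0^2/2)
L/D = 447.72727273
rho*v^2/2 = 903*1.0/2 = 451.5
dP = 0.012 * 447.72727273 * 451.5
dP = 2425.8 Pa


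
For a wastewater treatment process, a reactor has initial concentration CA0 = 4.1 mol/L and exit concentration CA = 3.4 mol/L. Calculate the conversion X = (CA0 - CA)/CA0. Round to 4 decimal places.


X = (CA0 - CA) / CA0
X = (4.1 - 3.4) / 4.1
X = 0.7 / 4.1
X = 0.1707


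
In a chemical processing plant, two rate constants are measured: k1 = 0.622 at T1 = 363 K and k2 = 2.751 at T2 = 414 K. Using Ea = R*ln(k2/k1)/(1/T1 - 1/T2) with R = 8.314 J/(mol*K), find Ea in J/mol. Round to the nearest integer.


Ea = R * ln(k2/k1) / (1/T1 - 1/T2)
ln(k2/k1) = ln(2.751/0.622) = 1.4867797
1/T1 - 1/T2 = 1/363 - 1/414 = 0.000339361999
Ea = 8.314 * 1.4867797 / 0.000339361999
Ea = 36424 J/mol


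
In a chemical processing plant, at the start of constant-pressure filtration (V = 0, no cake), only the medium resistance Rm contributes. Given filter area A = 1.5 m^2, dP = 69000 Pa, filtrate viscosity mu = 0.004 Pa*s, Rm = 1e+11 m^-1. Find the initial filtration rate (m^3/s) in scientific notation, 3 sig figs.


rate = A * dP / (mu * Rm)
rate = 1.5 * 69000 / (0.004 * 1e+11)
rate = 103500.0 / 4.000e+08
rate = 2.59e-04 m^3/s


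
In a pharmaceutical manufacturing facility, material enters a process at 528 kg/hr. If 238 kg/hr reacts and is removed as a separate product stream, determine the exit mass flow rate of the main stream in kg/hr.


Steady-state mass balance on the main outlet: F_out = F_in - F_removed
F_out = 528 - 238
F_out = 290 kg/hr


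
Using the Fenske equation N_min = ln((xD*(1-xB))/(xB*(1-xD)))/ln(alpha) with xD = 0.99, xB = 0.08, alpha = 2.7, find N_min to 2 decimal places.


N_min = ln((xD*(1-xB))/(xB*(1-xD))) / ln(alpha)
Numerator inside ln: 0.9108 / 0.0008 = 1138.5
ln(1138.5) = 7.037467
ln(alpha) = ln(2.7) = 0.993252
N_min = 7.037467 / 0.993252 = 7.09


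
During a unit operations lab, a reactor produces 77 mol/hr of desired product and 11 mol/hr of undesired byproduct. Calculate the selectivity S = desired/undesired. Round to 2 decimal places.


S = desired product rate / undesired product rate
S = 77 / 11
S = 7.00


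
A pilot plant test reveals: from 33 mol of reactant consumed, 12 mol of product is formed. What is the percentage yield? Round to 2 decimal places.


Yield = (moles product / moles consumed) * 100%
Yield = (12 / 33) * 100
Yield = 0.3636 * 100
Yield = 36.36%


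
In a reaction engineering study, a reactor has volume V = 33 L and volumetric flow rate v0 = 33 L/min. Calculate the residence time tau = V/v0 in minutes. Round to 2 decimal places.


tau = V / v0
tau = 33 / 33
tau = 1.00 min


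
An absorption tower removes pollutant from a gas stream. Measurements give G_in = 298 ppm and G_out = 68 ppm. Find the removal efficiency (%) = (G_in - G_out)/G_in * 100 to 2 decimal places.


Efficiency = (G_in - G_out) / G_in * 100%
Efficiency = (298 - 68) / 298 * 100
Efficiency = 230 / 298 * 100
Efficiency = 77.18%


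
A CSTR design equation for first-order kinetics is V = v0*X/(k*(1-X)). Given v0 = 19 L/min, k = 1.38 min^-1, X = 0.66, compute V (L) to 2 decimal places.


V = v0 * X / (k * (1 - X))
V = 19 * 0.66 / (1.38 * (1 - 0.66))
V = 12.54 / (1.38 * 0.34)
V = 12.54 / 0.4692
V = 26.73 L


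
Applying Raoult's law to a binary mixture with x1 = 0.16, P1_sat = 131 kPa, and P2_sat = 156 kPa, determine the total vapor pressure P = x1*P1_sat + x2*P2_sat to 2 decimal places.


P = x1*P1_sat + x2*P2_sat
x2 = 1 - x1 = 1 - 0.16 = 0.84
P = 0.16*131 + 0.84*156
P = 20.96 + 131.04
P = 152.00 kPa


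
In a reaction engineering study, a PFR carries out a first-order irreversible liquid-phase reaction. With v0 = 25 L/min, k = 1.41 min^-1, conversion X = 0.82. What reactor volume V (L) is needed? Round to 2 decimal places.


V = (v0/k) * ln(1/(1-X))
V = (25/1.41) * ln(1/(1-0.82))
V = 17.730496 * ln(5.555556)
V = 17.730496 * 1.714799
V = 30.40 L


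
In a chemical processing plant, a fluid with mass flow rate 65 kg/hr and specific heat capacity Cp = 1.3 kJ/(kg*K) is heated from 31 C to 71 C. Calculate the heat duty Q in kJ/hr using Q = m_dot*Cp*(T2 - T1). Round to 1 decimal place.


Q = m_dot * Cp * (T2 - T1)
Q = 65 * 1.3 * (71 - 31)
Q = 65 * 1.3 * 40
Q = 3380.0 kJ/hr


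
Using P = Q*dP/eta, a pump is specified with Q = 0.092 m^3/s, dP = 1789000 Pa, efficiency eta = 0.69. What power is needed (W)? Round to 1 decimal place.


P = Q * dP / eta
P = 0.092 * 1789000 / 0.69
P = 164588.0 / 0.69
P = 238533.3 W


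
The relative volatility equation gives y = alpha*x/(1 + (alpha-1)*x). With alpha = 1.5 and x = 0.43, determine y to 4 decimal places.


y = alpha*x / (1 + (alpha-1)*x)
y = 1.5*0.43 / (1 + (1.5-1)*0.43)
y = 0.645 / (1 + 0.215)
y = 0.645 / 1.215
y = 0.5309


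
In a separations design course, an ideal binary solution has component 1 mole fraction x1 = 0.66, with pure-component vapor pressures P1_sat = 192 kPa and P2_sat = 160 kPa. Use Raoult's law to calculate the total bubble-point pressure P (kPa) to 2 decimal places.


P = x1*P1_sat + x2*P2_sat
x2 = 1 - x1 = 1 - 0.66 = 0.34
P = 0.66*192 + 0.34*160
P = 126.72 + 54.4
P = 181.12 kPa


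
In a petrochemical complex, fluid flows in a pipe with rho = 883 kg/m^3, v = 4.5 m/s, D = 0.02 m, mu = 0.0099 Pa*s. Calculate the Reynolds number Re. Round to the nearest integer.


Re = rho * v * D / mu
Re = 883 * 4.5 * 0.02 / 0.0099
Re = 79.47 / 0.0099
Re = 8027


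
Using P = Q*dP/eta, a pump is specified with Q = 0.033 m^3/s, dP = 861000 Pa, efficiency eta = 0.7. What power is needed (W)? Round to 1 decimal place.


P = Q * dP / eta
P = 0.033 * 861000 / 0.7
P = 28413.0 / 0.7
P = 40590.0 W


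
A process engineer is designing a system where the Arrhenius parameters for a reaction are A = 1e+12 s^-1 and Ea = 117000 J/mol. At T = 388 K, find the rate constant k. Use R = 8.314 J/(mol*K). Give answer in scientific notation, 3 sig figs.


k = A * exp(-Ea/(R*T))
k = 1e+12 * exp(-117000 / (8.314 * 388))
k = 1e+12 * exp(-36.269713)
k = 1.77e-04


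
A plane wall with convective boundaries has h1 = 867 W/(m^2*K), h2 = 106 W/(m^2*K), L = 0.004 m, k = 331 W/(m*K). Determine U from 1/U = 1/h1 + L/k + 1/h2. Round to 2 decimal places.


1/U = 1/h1 + L/k + 1/h2
1/U = 1/867 + 0.004/331 + 1/106
1/U = 0.0011534025 + 1.20846e-05 + 0.0094339623
1/U = 0.0105994494
U = 94.34 W/(m^2*K)


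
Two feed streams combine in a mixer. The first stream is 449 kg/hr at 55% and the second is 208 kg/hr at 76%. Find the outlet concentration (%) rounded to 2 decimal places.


Mass balance on solute: F1*x1 + F2*x2 = F3*x3
F3 = F1 + F2 = 449 + 208 = 657 kg/hr
x3 = (F1*x1 + F2*x2)/F3
x3 = (449*0.55 + 208*0.76) / 657
x3 = 61.65%
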